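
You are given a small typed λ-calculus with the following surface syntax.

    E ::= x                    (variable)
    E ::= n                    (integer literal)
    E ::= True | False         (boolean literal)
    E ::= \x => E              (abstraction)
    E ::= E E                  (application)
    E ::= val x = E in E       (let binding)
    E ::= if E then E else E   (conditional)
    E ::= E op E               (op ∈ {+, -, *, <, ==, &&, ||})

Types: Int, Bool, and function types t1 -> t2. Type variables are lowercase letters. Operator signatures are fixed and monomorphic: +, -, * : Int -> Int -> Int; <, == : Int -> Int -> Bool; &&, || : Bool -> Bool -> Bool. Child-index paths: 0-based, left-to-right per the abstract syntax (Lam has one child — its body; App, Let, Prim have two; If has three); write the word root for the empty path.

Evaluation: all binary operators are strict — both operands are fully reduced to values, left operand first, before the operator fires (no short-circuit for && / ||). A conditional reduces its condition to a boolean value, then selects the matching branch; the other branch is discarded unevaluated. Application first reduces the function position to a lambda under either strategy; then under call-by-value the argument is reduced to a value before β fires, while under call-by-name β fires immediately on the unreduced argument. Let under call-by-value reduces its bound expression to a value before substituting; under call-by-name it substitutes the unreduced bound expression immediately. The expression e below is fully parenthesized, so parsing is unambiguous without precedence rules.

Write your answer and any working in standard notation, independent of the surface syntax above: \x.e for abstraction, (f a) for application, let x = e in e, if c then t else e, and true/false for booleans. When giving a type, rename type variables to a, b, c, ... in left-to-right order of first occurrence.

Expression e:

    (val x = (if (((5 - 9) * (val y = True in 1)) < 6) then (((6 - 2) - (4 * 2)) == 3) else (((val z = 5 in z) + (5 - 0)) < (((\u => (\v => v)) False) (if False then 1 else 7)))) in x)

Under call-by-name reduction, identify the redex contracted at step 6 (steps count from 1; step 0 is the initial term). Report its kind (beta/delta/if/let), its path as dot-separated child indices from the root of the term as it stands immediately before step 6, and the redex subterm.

Working:
step 0: (let x = (if (((5 - 9) * (let y = true in 1)) < 6) then (((6 - 2) - (4 * 2)) == 3) else (((let z = 5 in z) + (5 - 0)) < (((\u.(\v.v)) false) (if false then 1 else 7)))) in x)
step 1: [let@root] (if (((5 - 9) * (let y = true in 1)) < 6) then (((6 - 2) - (4 * 2)) == 3) else (((let z = 5 in z) + (5 - 0)) < (((\u.(\v.v)) false) (if false then 1 else 7))))
step 2: [delta@0.0.0] (if ((-4 * (let y = true in 1)) < 6) then (((6 - 2) - (4 * 2)) == 3) else (((let z = 5 in z) + (5 - 0)) < (((\u.(\v.v)) false) (if false then 1 else 7))))
step 3: [let@0.0.1] (if ((-4 * 1) < 6) then (((6 - 2) - (4 * 2)) == 3) else (((let z = 5 in z) + (5 - 0)) < (((\u.(\v.v)) false) (if false then 1 else 7))))
step 4: [delta@0.0] (if (-4 < 6) then (((6 - 2) - (4 * 2)) == 3) else (((let z = 5 in z) + (5 - 0)) < (((\u.(\v.v)) false) (if false then 1 else 7))))
step 5: [delta@0] (if true then (((6 - 2) - (4 * 2)) == 3) else (((let z = 5 in z) + (5 - 0)) < (((\u.(\v.v)) false) (if false then 1 else 7))))
step 6: [if@root] (((6 - 2) - (4 * 2)) == 3)

Answer: if at root : (if true then (((6 - 2) - (4 * 2)) == 3) else (((let z = 5 in z) + (5 - 0)) < (((\u.(\v.v)) false) (if false then 1 else 7))))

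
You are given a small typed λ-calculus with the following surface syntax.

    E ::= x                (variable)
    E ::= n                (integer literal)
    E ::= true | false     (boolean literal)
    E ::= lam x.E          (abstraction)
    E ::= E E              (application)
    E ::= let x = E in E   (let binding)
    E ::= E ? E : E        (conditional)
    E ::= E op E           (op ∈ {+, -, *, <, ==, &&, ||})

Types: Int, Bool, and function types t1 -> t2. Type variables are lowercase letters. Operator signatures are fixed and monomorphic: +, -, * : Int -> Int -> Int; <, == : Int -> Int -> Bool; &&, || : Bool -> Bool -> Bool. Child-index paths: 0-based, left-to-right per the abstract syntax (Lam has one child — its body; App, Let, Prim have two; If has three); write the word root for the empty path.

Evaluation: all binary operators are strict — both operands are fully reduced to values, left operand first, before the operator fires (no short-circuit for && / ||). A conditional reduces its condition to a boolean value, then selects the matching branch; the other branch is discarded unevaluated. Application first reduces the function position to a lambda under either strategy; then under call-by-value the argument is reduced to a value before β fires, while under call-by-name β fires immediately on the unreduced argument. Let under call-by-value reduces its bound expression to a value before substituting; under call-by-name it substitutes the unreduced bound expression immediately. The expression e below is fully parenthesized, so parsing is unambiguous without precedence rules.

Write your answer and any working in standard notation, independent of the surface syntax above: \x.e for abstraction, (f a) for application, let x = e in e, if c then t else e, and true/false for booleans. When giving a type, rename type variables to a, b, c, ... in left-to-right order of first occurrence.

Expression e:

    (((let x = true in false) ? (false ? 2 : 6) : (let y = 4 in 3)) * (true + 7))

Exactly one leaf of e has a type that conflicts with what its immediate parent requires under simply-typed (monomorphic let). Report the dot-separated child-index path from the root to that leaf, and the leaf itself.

Trace:
let x : Bool
  unify Bool ~ Bool
  unify Bool ~ Bool
  unify Int ~ Int
let y : Int
  unify Int ~ Int
  unify Int ~ Int
  unify Bool ~ Int
  FAIL: mismatch Bool ~ Int

Answer: 1.0 : true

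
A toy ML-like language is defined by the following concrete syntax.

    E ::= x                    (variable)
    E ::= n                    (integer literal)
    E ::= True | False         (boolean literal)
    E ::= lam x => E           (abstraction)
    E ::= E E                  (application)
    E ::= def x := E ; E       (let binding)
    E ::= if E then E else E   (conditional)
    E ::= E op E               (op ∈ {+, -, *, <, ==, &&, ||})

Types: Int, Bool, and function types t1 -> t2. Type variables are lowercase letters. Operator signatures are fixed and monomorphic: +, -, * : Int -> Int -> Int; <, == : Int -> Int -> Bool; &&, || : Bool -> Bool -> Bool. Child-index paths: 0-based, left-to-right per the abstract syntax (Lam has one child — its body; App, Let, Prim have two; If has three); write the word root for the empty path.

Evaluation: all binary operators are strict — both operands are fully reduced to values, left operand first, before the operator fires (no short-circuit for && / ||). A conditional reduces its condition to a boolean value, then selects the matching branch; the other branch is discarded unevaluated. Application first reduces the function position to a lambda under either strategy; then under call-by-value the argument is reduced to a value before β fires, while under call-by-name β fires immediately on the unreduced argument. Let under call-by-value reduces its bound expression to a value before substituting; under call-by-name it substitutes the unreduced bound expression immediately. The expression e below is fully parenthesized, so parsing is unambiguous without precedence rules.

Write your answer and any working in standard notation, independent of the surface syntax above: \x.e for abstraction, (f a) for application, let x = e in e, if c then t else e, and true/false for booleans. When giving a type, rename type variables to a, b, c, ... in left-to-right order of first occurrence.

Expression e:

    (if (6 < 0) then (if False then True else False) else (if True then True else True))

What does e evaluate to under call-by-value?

Answer: true

Working:
step 0: (if (6 < 0) then (if false then true else false) else (if true then true else true))
step 1: [delta@0] (if false then (if false then true else false) else (if true then true else true))
step 2: [if@root] (if true then true else true)
step 3: [if@root] true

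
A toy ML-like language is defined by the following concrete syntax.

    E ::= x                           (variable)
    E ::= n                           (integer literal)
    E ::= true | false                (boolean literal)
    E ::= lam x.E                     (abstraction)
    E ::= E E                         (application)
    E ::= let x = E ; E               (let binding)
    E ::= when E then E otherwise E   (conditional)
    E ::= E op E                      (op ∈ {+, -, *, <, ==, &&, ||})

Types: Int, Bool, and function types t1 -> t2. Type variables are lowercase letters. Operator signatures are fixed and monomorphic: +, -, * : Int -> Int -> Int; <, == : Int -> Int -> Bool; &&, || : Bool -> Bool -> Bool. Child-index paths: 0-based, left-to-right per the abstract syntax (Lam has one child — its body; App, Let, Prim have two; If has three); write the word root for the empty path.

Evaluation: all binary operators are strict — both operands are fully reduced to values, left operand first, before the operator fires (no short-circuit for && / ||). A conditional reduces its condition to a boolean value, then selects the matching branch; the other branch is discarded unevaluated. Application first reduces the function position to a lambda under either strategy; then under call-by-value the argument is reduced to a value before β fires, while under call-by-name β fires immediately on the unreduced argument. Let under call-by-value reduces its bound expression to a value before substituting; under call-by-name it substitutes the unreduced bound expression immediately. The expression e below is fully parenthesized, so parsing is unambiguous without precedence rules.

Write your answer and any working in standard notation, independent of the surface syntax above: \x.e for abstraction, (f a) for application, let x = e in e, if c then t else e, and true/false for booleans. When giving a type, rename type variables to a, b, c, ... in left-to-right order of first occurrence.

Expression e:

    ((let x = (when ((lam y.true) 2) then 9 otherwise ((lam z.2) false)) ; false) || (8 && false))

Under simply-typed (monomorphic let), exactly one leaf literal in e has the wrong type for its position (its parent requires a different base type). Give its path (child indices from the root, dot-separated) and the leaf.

Answer: 1.0 : 8

Trace:
\y._ : a -> Bool
  unify a -> Bool ~ Int -> b
  unify a ~ Int
  unify Bool ~ b
_ _ : Bool
  unify Bool ~ Bool
\z._ : c -> Int
  unify c -> Int ~ Bool -> d
  unify c ~ Bool
  unify Int ~ d
_ _ : Int
  unify Int ~ Int
let x : Int
  unify Bool ~ Bool
  unify Int ~ Bool
  FAIL: mismatch Int ~ Bool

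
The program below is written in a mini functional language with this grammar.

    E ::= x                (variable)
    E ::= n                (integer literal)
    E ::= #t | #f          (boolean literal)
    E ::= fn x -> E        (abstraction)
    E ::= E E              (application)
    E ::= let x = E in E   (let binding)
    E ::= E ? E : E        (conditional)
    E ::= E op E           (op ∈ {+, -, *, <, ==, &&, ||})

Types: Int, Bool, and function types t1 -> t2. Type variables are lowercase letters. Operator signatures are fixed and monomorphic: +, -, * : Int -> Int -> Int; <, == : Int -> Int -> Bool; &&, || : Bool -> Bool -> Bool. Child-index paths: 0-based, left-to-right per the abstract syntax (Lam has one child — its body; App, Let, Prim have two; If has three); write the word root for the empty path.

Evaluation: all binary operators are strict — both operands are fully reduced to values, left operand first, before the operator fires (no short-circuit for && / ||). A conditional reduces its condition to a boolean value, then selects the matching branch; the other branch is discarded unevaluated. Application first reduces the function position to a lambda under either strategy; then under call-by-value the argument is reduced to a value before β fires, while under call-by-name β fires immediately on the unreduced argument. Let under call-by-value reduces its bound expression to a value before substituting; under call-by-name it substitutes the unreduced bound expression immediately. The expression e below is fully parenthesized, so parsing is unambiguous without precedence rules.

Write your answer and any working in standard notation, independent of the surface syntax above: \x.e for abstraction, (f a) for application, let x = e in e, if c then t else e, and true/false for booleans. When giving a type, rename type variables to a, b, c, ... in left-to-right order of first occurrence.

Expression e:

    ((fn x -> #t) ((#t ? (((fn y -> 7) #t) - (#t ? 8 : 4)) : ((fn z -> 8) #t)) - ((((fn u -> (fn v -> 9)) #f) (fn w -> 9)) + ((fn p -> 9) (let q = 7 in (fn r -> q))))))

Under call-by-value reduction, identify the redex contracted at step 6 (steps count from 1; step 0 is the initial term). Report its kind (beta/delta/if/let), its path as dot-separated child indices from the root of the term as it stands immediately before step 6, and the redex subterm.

Answer: beta at 1.1.0 : ((\v.9) (\w.9))

Working:
step 0: ((\x.true) ((if true then (((\y.7) true) - (if true then 8 else 4)) else ((\z.8) true)) - ((((\u.(\v.9)) false) (\w.9)) + ((\p.9) (let q = 7 in (\r.q))))))
step 1: [if@1.0] ((\x.true) ((((\y.7) true) - (if true then 8 else 4)) - ((((\u.(\v.9)) false) (\w.9)) + ((\p.9) (let q = 7 in (\r.q))))))
step 2: [beta@1.0.0] ((\x.true) ((7 - (if true then 8 else 4)) - ((((\u.(\v.9)) false) (\w.9)) + ((\p.9) (let q = 7 in (\r.q))))))
step 3: [if@1.0.1] ((\x.true) ((7 - 8) - ((((\u.(\v.9)) false) (\w.9)) + ((\p.9) (let q = 7 in (\r.q))))))
step 4: [delta@1.0] ((\x.true) (-1 - ((((\u.(\v.9)) false) (\w.9)) + ((\p.9) (let q = 7 in (\r.q))))))
step 5: [beta@1.1.0.0] ((\x.true) (-1 - (((\v.9) (\w.9)) + ((\p.9) (let q = 7 in (\r.q))))))
step 6: [beta@1.1.0] ((\x.true) (-1 - (9 + ((\p.9) (let q = 7 in (\r.q))))))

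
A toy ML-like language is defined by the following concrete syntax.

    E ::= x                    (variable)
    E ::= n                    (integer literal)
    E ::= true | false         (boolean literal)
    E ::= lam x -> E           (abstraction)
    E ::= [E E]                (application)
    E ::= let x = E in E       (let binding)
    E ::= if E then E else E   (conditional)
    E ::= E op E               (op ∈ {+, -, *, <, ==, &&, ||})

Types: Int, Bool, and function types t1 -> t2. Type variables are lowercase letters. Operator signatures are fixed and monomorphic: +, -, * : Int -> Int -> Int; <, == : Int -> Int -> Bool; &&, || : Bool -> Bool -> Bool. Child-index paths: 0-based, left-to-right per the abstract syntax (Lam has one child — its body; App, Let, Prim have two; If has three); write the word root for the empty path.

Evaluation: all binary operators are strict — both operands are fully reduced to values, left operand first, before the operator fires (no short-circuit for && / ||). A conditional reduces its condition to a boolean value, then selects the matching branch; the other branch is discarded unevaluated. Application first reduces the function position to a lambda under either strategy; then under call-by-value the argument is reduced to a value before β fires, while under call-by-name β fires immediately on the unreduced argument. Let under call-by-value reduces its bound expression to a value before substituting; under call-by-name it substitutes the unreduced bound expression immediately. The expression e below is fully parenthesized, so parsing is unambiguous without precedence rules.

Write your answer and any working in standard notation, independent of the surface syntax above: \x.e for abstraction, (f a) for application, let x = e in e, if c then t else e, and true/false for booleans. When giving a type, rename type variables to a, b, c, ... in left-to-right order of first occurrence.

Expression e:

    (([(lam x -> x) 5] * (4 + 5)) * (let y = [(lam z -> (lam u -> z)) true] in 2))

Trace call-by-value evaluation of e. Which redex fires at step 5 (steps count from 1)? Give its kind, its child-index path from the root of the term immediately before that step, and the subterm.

Answer: let at 1 : (let y = (\u.true) in 2)

Derivation:
step 0: ((((\x.x) 5) * (4 + 5)) * (let y = ((\z.(\u.z)) true) in 2))
step 1: [beta@0.0] ((5 * (4 + 5)) * (let y = ((\z.(\u.z)) true) in 2))
step 2: [delta@0.1] ((5 * 9) * (let y = ((\z.(\u.z)) true) in 2))
step 3: [delta@0] (45 * (let y = ((\z.(\u.z)) true) in 2))
step 4: [beta@1.0] (45 * (let y = (\u.true) in 2))
step 5: [let@1] (45 * 2)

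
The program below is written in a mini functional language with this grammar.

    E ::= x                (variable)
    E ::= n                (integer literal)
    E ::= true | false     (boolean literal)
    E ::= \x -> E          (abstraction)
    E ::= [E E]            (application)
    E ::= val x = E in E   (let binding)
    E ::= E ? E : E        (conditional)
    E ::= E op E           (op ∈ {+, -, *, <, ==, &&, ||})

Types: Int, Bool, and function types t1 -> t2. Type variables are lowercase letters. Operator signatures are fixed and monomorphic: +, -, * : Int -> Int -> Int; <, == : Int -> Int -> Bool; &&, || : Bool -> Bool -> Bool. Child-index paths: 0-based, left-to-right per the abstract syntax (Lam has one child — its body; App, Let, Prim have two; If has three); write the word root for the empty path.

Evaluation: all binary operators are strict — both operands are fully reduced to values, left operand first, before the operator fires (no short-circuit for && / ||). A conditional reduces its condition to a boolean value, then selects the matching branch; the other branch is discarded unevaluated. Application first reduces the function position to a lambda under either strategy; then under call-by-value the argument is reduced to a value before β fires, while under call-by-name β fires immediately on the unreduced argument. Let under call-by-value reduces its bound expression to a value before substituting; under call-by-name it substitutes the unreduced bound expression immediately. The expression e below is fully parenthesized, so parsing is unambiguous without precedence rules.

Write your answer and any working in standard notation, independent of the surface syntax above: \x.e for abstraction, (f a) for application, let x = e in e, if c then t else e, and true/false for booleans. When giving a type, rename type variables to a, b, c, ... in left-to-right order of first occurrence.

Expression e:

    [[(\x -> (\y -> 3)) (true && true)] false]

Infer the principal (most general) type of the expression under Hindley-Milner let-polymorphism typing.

Derivation:
\y._ : b -> Int
\x._ : a -> b -> Int
  unify Bool ~ Bool
  unify Bool ~ Bool
  unify a -> b -> Int ~ Bool -> c
  unify a ~ Bool
  unify b -> Int ~ c
_ _ : b -> Int
  unify b -> Int ~ Bool -> d
  unify b ~ Bool
  unify Int ~ d
_ _ : Int

Answer: Int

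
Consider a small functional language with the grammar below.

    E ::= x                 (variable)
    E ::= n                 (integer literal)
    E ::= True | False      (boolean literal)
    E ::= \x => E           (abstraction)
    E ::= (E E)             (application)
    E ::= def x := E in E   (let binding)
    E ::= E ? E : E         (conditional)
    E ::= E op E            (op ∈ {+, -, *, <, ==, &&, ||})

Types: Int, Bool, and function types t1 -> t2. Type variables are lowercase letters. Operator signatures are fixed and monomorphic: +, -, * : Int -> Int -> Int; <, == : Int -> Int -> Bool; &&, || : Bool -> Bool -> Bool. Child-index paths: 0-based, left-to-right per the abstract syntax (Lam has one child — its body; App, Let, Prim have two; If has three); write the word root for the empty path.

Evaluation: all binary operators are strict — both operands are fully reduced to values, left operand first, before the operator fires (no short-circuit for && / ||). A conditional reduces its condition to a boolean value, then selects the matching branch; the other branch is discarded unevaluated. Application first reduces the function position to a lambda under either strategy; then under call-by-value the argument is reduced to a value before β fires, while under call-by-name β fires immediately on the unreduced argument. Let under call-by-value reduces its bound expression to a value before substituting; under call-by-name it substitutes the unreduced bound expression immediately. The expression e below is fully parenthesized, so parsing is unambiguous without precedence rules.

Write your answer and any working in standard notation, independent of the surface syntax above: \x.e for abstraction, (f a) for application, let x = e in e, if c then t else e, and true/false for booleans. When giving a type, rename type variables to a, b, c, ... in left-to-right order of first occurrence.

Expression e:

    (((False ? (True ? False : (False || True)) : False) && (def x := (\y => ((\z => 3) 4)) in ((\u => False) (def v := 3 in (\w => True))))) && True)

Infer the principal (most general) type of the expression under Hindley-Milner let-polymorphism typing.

Working:
  unify Bool ~ Bool
  unify Bool ~ Bool
  unify Bool ~ Bool
  unify Bool ~ Bool
  unify Bool ~ Bool
  unify Bool ~ Bool
  unify Bool ~ Bool
\z._ : b -> Int
  unify b -> Int ~ Int -> c
  unify b ~ Int
  unify Int ~ c
_ _ : Int
\y._ : a -> Int
let x : forall. a -> Int
\u._ : d -> Bool
let v : Int
\w._ : e -> Bool
  unify d -> Bool ~ (e -> Bool) -> f
  unify d ~ e -> Bool
  unify Bool ~ f
_ _ : Bool
  unify Bool ~ Bool
  unify Bool ~ Bool
  unify Bool ~ Bool

Answer: Bool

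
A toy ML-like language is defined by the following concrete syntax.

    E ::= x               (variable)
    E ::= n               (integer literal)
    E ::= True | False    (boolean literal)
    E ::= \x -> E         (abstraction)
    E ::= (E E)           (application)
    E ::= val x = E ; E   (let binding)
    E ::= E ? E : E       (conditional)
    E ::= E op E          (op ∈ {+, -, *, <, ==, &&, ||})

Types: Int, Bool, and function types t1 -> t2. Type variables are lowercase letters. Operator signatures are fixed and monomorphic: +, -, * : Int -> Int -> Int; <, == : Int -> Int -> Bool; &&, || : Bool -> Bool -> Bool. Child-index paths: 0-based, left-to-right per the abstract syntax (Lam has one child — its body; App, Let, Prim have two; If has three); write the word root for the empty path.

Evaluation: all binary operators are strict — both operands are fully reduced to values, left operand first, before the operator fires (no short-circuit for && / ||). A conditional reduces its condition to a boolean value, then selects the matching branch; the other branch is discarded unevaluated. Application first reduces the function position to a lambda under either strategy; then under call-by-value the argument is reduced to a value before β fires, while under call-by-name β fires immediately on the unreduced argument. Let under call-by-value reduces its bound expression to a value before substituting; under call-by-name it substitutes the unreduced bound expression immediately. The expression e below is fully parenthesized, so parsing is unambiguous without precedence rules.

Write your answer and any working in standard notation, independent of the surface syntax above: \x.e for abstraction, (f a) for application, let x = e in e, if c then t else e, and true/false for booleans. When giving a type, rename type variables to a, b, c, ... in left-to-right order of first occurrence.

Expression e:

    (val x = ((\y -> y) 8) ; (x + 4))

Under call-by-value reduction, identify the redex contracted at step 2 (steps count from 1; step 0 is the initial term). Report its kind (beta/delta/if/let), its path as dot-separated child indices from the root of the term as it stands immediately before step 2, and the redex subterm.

Derivation:
step 0: (let x = ((\y.y) 8) in (x + 4))
step 1: [beta@0] (let x = 8 in (x + 4))
step 2: [let@root] (8 + 4)

Answer: let at root : (let x = 8 in (x + 4))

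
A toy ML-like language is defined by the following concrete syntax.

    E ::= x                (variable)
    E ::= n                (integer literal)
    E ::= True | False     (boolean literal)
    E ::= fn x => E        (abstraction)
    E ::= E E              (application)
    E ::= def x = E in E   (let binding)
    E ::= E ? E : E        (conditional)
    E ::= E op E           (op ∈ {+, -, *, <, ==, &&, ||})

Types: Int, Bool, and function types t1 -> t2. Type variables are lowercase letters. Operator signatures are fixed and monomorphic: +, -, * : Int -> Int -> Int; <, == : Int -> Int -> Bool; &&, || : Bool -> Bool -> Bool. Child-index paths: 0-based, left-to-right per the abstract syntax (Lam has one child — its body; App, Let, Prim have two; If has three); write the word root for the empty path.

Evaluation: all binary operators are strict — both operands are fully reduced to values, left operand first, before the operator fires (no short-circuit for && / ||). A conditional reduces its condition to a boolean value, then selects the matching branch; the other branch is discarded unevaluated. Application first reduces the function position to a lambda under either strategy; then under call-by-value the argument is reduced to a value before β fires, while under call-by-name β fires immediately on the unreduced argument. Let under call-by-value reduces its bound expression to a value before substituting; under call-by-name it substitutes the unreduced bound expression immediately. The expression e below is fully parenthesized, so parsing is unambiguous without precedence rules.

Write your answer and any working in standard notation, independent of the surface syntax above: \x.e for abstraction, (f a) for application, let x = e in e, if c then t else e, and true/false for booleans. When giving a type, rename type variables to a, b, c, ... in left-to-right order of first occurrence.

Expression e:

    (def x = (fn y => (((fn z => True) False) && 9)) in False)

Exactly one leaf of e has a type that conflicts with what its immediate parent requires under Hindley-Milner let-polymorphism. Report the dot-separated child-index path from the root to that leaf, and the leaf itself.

Answer: 0.0.1 : 9

Working:
\z._ : b -> Bool
  unify b -> Bool ~ Bool -> c
  unify b ~ Bool
  unify Bool ~ c
_ _ : Bool
  unify Bool ~ Bool
  unify Int ~ Bool
  FAIL: mismatch Int ~ Bool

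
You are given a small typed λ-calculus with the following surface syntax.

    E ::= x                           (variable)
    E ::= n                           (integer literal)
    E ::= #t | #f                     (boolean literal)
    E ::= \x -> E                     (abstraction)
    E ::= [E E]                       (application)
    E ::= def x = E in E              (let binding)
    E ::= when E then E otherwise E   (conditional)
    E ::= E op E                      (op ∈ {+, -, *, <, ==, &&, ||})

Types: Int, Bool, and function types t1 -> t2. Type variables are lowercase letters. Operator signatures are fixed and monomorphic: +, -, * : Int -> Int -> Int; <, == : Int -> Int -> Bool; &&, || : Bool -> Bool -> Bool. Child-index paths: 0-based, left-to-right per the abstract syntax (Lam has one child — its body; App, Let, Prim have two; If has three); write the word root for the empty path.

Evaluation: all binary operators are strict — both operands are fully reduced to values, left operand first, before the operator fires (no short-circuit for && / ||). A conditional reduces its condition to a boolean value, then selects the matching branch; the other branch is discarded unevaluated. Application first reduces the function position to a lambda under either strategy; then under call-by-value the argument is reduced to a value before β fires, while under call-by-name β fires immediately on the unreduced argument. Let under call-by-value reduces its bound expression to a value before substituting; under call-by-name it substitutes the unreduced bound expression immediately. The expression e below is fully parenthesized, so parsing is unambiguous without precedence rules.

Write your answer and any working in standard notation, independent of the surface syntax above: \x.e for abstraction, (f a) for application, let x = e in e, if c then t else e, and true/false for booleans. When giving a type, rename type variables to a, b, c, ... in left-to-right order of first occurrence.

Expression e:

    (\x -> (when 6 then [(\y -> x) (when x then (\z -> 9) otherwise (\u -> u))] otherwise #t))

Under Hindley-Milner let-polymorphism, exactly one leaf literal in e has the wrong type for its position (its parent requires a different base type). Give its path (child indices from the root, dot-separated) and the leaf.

Derivation:
  unify Int ~ Bool
  FAIL: mismatch Int ~ Bool

Answer: 0.0 : 6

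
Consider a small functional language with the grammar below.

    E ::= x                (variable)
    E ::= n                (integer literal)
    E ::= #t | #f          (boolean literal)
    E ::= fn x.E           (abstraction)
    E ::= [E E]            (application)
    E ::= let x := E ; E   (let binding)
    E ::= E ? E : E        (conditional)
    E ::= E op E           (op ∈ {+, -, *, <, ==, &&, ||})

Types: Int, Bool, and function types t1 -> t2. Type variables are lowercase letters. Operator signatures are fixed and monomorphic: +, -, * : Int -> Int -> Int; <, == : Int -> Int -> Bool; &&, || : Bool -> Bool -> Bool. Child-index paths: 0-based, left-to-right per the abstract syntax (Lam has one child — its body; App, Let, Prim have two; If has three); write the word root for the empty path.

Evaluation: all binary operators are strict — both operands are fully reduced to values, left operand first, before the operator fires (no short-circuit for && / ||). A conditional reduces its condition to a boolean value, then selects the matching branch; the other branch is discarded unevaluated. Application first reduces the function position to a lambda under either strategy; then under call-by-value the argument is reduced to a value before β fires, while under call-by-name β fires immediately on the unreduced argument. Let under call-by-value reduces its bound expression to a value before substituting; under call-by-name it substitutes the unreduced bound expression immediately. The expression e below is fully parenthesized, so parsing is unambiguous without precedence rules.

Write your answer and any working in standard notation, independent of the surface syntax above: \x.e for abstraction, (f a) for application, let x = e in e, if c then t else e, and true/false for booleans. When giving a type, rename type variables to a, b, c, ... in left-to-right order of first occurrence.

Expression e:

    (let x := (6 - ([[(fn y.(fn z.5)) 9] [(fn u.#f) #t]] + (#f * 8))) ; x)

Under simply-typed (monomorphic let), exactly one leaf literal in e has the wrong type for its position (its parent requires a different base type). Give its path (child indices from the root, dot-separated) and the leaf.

Answer: 0.1.1.0 : false

Working:
  unify Int ~ Int
\z._ : b -> Int
\y._ : a -> b -> Int
  unify a -> b -> Int ~ Int -> c
  unify a ~ Int
  unify b -> Int ~ c
_ _ : b -> Int
\u._ : d -> Bool
  unify d -> Bool ~ Bool -> e
  unify d ~ Bool
  unify Bool ~ e
_ _ : Bool
  unify b -> Int ~ Bool -> f
  unify b ~ Bool
  unify Int ~ f
_ _ : Int
  unify Int ~ Int
  unify Bool ~ Int
  FAIL: mismatch Bool ~ Int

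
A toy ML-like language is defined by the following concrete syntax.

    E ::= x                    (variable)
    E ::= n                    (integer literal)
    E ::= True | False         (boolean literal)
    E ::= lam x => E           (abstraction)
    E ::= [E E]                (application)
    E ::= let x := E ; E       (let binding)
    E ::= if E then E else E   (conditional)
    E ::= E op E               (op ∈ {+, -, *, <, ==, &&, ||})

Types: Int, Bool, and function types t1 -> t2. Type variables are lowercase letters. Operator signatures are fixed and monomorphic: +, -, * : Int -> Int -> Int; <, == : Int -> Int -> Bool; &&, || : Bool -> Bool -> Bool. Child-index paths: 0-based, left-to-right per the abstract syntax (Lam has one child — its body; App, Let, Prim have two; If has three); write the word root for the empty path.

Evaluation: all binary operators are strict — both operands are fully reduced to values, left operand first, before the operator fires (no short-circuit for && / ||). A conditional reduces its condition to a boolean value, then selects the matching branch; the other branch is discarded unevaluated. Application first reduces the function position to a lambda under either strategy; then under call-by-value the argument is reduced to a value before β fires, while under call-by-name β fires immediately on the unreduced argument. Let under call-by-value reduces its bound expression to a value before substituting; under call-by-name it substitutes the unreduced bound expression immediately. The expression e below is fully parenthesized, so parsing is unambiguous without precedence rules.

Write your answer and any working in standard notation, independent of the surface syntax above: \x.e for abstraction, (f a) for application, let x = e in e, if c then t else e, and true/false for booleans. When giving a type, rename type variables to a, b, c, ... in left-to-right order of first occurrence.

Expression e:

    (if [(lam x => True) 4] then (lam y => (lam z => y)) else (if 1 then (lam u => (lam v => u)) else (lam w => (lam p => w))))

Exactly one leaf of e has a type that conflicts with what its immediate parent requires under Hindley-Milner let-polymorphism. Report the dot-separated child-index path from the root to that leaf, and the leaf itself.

Answer: 2.0 : 1

Trace:
\x._ : a -> Bool
  unify a -> Bool ~ Int -> b
  unify a ~ Int
  unify Bool ~ b
_ _ : Bool
  unify Bool ~ Bool
y : c
\z._ : d -> c
\y._ : c -> d -> c
  unify Int ~ Bool
  FAIL: mismatch Int ~ Bool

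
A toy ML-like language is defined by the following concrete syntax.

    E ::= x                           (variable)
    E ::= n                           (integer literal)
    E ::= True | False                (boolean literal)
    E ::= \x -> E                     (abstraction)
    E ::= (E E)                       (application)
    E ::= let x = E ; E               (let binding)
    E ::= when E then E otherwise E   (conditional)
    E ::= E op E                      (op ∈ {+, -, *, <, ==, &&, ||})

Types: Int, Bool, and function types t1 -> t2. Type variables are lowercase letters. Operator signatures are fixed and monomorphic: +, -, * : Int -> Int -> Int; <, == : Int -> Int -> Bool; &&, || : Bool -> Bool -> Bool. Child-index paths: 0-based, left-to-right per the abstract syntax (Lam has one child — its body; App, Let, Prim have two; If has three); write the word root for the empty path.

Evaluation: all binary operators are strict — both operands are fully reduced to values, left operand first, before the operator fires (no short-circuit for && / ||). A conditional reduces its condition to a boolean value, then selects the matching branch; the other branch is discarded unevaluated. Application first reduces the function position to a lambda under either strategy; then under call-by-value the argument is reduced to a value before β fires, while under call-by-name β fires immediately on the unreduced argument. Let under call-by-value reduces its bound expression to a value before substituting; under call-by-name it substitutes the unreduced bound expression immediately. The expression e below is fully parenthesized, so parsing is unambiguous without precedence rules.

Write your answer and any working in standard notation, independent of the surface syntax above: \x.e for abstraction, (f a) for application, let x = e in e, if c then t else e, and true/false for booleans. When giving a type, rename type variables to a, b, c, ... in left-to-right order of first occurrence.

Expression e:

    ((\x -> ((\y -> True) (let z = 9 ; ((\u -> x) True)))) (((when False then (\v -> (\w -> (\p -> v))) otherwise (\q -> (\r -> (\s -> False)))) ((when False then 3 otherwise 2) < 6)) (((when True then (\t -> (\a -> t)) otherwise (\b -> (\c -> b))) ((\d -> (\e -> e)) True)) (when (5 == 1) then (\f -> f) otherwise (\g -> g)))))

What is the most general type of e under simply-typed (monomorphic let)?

Answer: Bool

Derivation:
\y._ : b -> Bool
let z : Int
x : a
\u._ : c -> a
  unify c -> a ~ Bool -> d
  unify c ~ Bool
  unify a ~ d
_ _ : d
  unify b -> Bool ~ d -> e
  unify b ~ d
  unify Bool ~ e
_ _ : Bool
\x._ : d -> Bool
  unify Bool ~ Bool
v : f
\p._ : h -> f
\w._ : g -> h -> f
\v._ : f -> g -> h -> f
\s._ : k -> Bool
\r._ : j -> k -> Bool
\q._ : i -> j -> k -> Bool
  unify f -> g -> h -> f ~ i -> j -> k -> Bool
  unify f ~ i
  unify g -> h -> i ~ j -> k -> Bool
  unify g ~ j
  unify h -> i ~ k -> Bool
  unify h ~ k
  unify i ~ Bool
  unify Bool ~ Bool
  unify Int ~ Int
  unify Int ~ Int
  unify Int ~ Int
  unify Bool -> j -> k -> Bool ~ Bool -> l
  unify Bool ~ Bool
  unify j -> k -> Bool ~ l
_ _ : j -> k -> Bool
  unify Bool ~ Bool
t : m
\a._ : n -> m
\t._ : m -> n -> m
b : o
\c._ : p -> o
\b._ : o -> p -> o
  unify m -> n -> m ~ o -> p -> o
  unify m ~ o
  unify n -> o ~ p -> o
  unify n ~ p
  unify o ~ o
e : r
\e._ : r -> r
\d._ : q -> r -> r
  unify q -> r -> r ~ Bool -> s
  unify q ~ Bool
  unify r -> r ~ s
_ _ : r -> r
  unify o -> p -> o ~ (r -> r) -> t
  unify o ~ r -> r
  unify p -> r -> r ~ t
_ _ : p -> r -> r
  unify Int ~ Int
  unify Int ~ Int
  unify Bool ~ Bool
f : u
\f._ : u -> u
g : v
\g._ : v -> v
  unify u -> u ~ v -> v
  unify u ~ v
  unify v ~ v
  unify p -> r -> r ~ (v -> v) -> w
  unify p ~ v -> v
  unify r -> r ~ w
_ _ : r -> r
  unify j -> k -> Bool ~ (r -> r) -> x
  unify j ~ r -> r
  unify k -> Bool ~ x
_ _ : k -> Bool
  unify d -> Bool ~ (k -> Bool) -> y
  unify d ~ k -> Bool
  unify Bool ~ y
_ _ : Bool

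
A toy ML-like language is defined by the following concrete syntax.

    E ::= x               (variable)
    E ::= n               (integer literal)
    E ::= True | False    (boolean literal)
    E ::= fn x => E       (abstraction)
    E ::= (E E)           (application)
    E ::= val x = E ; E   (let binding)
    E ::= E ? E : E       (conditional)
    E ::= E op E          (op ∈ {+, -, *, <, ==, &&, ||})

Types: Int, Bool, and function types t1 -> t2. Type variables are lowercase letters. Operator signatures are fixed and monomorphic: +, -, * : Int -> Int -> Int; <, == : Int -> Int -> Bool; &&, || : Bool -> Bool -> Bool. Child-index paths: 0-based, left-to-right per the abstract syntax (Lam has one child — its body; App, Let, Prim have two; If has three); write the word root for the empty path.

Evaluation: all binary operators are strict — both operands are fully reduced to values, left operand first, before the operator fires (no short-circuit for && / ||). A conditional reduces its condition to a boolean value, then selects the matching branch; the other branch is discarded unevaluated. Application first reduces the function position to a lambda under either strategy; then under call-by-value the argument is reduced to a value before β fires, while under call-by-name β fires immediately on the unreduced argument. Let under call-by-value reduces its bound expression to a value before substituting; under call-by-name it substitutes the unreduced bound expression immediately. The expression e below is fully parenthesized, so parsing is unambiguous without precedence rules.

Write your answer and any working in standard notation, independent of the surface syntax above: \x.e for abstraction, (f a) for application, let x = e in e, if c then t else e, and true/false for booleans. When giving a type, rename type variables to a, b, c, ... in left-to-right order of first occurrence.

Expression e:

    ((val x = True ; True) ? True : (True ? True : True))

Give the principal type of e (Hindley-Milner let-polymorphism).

Answer: Bool

Trace:
let x : Bool
  unify Bool ~ Bool
  unify Bool ~ Bool
  unify Bool ~ Bool
  unify Bool ~ Bool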